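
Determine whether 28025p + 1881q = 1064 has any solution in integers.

gcd(28025, 1881):
  28025 = 14×1881 + 1691
  1881 = 1×1691 + 190
  1691 = 8×190 + 171
  190 = 1×171 + 19
  171 = 9×19
so gcd(28025, 1881) = 19.
19 divides 1064, so integer solutions exist.

yes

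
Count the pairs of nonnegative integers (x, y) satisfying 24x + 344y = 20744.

gcd(344, 24) = 8.
By Bézout, 24×(-14) + 344×(1) = 8.
One solution: (33, 58).
General: x = 33 + 43t, y = 58 - 3t.
x ≥ 0 ⇒ t ≥ 0; y ≥ 0 ⇒ t ≤ 19. So t ∈ [0, 19]: 20 solutions.

20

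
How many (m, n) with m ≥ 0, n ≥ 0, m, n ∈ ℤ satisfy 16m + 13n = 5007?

24

gcd(16, 13) = 1  (16 = 1·13 + 3, 13 = 4·3 + 1, 3 = 3·1).
Back-substituting, 16·(-4) + 13·(5) = 1.
Scale by 5007: one solution is (-20028, 25035). Reduce m mod 13: (5, 379).
General: m = 5 + 13t, n = 379 - 16t.
m ≥ 0 ⇒ t ≥ 0; n ≥ 0 ⇒ t ≤ 23. So t ∈ [0, 23]: 24 solutions.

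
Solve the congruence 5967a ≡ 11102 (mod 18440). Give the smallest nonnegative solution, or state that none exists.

gcd(18440, 5967) = 1.
1 divides 11102, so solutions exist.
By Bézout, 5967*(-5337) + 18440*(1727) = 1.
So 5967*(-5337) ≡ 1 (mod 18440); multiply by 11102: a ≡ -59251374 (mod 18440).
Smallest nonnegative: a = -59251374 mod 18440 = 14786.

14786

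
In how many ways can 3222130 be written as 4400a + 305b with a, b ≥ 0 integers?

gcd(4400, 305) = 5  (4400 = 14*305 + 130, 305 = 2*130 + 45, 130 = 2*45 + 40, 45 = 1*40 + 5, 40 = 8*5).
Back-substituting, 4400*(-7) + 305*(101) = 5.
Scale by 644426: one solution is (-4510982, 65087026). Reduce a mod 61: (29, 10146).
General: a = 29 + 61t, b = 10146 - 880t.
a ≥ 0 ⇒ t ≥ 0; b ≥ 0 ⇒ t ≤ 11. So t ∈ [0, 11]: 12 solutions.

12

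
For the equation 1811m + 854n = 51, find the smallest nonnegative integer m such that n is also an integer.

755

gcd(1811, 854) = 1  (1811 = 2×854 + 103, 854 = 8×103 + 30, 103 = 3×30 + 13, 30 = 2×13 + 4, 13 = 3×4 + 1, 4 = 4×1).
1 divides 51, so solutions exist.
Back-substituting, 1811×(199) + 854×(-422) = 1.
Scale by 51/1 = 51: (m₀, n₀) = (10149, -21522).
General solution: m = 10149 + 854t, n = -21522 - 1811t for integer t.
m ≥ 0: smallest is 10149 mod 854 = 755 (at t = -11), with n = -1601.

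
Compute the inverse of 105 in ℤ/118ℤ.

9

gcd(118, 105) = 1.
By Bézout, 105×(9) + 118×(-8) = 1.
So 105×9 ≡ 1 (mod 118), and 9 mod 118 = 9.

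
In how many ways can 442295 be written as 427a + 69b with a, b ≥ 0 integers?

15

gcd(427, 69):
  427 = 6·69 + 13
  69 = 5·13 + 4
  13 = 3·4 + 1
  4 = 4·1
so gcd(427, 69) = 1.
Back-substitute for Bézout coefficients:
  1 = 13 - 3·4
  ... = 427·(16) + 69·(-99)
Scale by 442295: one solution is (7076720, -43787205). Reduce a mod 69: (11, 6342).
General: a = 11 + 69t, b = 6342 - 427t.
a ≥ 0 ⇒ t ≥ 0; b ≥ 0 ⇒ t ≤ 14. So t ∈ [0, 14]: 15 solutions.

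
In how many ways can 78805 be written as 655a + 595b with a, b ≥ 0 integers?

1

gcd(655, 595) = 5  (655 = 1·595 + 60, 595 = 9·60 + 55, 60 = 1·55 + 5, 55 = 11·5).
Back-substituting, 655·(10) + 595·(-11) = 5.
Scale by 15761: one solution is (157610, -173371). Reduce a mod 119: (54, 73).
General: a = 54 + 119t, b = 73 - 131t.
a ≥ 0 ⇒ t ≥ 0; b ≥ 0 ⇒ t ≤ 0. So t ∈ [0, 0]: 1 solution.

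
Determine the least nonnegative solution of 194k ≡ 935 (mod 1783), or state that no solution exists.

gcd(1783, 194) = 1  (1783 = 9*194 + 37, 194 = 5*37 + 9, 37 = 4*9 + 1, 9 = 9*1).
1 divides 935, so solutions exist.
Back-substituting, 194*(-193) + 1783*(21) = 1.
So 194*(-193) ≡ 1 (mod 1783); multiply by 935: k ≡ -180455 (mod 1783).
Smallest nonnegative: k = -180455 mod 1783 = 1411.

1411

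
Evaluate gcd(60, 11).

1

gcd(60, 11):
  60 = 5*11 + 5
  11 = 2*5 + 1
  5 = 5*1
so gcd(60, 11) = 1.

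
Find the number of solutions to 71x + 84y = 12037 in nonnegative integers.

gcd(84, 71) = 1  (84 = 1·71 + 13, 71 = 5·13 + 6, 13 = 2·6 + 1, 6 = 6·1).
Back-substituting, 71·(-13) + 84·(11) = 1.
Scale by 12037: one solution is (-156481, 132407). Reduce x mod 84: (11, 134).
General: x = 11 + 84t, y = 134 - 71t.
x ≥ 0 ⇒ t ≥ 0; y ≥ 0 ⇒ t ≤ 1. So t ∈ [0, 1]: 2 solutions.

2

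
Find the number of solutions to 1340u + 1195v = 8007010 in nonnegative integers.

25

gcd(1340, 1195):
  1340 = 1*1195 + 145
  1195 = 8*145 + 35
  145 = 4*35 + 5
  35 = 7*5
so gcd(1340, 1195) = 5.
Back-substitute for Bézout coefficients:
  5 = 145 - 4*35
  ... = 1340*(33) + 1195*(-37)
Scale by 1601402: one solution is (52846266, -59251874). Reduce u mod 239: (20, 6678).
General: u = 20 + 239t, v = 6678 - 268t.
u ≥ 0 ⇒ t ≥ 0; v ≥ 0 ⇒ t ≤ 24. So t ∈ [0, 24]: 25 solutions.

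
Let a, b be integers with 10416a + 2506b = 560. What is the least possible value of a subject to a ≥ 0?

gcd(10416, 2506):
  10416 = 4·2506 + 392
  2506 = 6·392 + 154
  392 = 2·154 + 84
  154 = 1·84 + 70
  84 = 1·70 + 14
  70 = 5·14
so gcd(10416, 2506) = 14.
14 divides 560, so solutions exist.
Back-substitute for Bézout coefficients:
  14 = 84 - 1·70
  ... = 10416·(32) + 2506·(-133)
Scale by 560/14 = 40: (a₀, b₀) = (1280, -5320).
General solution: a = 1280 + 179t, b = -5320 - 744t for integer t.
a ≥ 0: smallest is 1280 mod 179 = 27 (at t = -7), with b = -112.

27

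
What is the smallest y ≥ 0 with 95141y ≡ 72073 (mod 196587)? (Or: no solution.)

100157

gcd(196587, 95141) = 1.
1 divides 72073, so solutions exist.
By Bézout, 95141×(-14935) + 196587×(7228) = 1.
So 95141×(-14935) ≡ 1 (mod 196587); multiply by 72073: y ≡ -1076410255 (mod 196587).
Smallest nonnegative: y = -1076410255 mod 196587 = 100157.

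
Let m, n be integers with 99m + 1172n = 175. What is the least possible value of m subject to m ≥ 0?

937

gcd(1172, 99) = 1.
1 divides 175, so solutions exist.
By Bézout, 99·(367) + 1172·(-31) = 1.
Scale by 175/1 = 175: (m₀, n₀) = (64225, -5425).
General solution: m = 64225 + 1172t, n = -5425 - 99t for integer t.
m ≥ 0: smallest is 64225 mod 1172 = 937 (at t = -54), with n = -79.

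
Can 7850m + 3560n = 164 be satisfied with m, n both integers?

no

gcd(7850, 3560) = 10  (7850 = 2×3560 + 730, 3560 = 4×730 + 640, 730 = 1×640 + 90, 640 = 7×90 + 10, 90 = 9×10).
10 does not divide 164 (remainder 4), so no integer solutions.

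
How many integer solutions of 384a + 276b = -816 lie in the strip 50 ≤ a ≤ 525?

21

gcd(384, 276):
  384 = 1·276 + 108
  276 = 2·108 + 60
  108 = 1·60 + 48
  60 = 1·48 + 12
  48 = 4·12
so gcd(384, 276) = 12.
Back-substitute for Bézout coefficients:
  12 = 60 - 1·48
  ... = 384·(-5) + 276·(7)
Scale by -68: particular solution (340, -476); reduce a mod 23: (18, -28).
General solution: a = 18 + 23t, b = -28 - 32t for integer t.
50 ≤ 18 + 23t ≤ 525 gives t ∈ [2, 22], which is 21 values.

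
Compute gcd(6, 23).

1

gcd(23, 6) = 1  (23 = 3×6 + 5, 6 = 1×5 + 1, 5 = 5×1).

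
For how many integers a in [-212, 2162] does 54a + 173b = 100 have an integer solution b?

gcd(173, 54):
  173 = 3*54 + 11
  54 = 4*11 + 10
  11 = 1*10 + 1
  10 = 10*1
so gcd(173, 54) = 1.
Back-substitute for Bézout coefficients:
  1 = 11 - 1*10
  ... = 54*(-16) + 173*(5)
Scale by 100: particular solution (-1600, 500); reduce a mod 173: (130, -40).
General solution: a = 130 + 173t, b = -40 - 54t for integer t.
-212 ≤ 130 + 173t ≤ 2162 gives t ∈ [-1, 11], which is 13 values.

13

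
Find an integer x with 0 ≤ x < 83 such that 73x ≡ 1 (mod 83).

58

gcd(83, 73) = 1.
By Bézout, 73*(-25) + 83*(22) = 1.
So 73*-25 ≡ 1 (mod 83), and -25 mod 83 = 58.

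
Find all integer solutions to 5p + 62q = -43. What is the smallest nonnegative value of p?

41

gcd(62, 5) = 1.
1 divides -43, so solutions exist.
By Bézout, 5×(25) + 62×(-2) = 1.
Scale by -43/1 = -43: (p₀, q₀) = (-1075, 86).
General solution: p = -1075 + 62t, q = 86 - 5t for integer t.
p ≥ 0: smallest is -1075 mod 62 = 41 (at t = 18), with q = -4.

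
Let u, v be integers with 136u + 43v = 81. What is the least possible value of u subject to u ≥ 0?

30

gcd(136, 43):
  136 = 3×43 + 7
  43 = 6×7 + 1
  7 = 7×1
so gcd(136, 43) = 1.
1 divides 81, so solutions exist.
Back-substitute for Bézout coefficients:
  1 = 43 - 6×7
  ... = 136×(-6) + 43×(19)
Scale by 81/1 = 81: (u₀, v₀) = (-486, 1539).
General solution: u = -486 + 43t, v = 1539 - 136t for integer t.
u ≥ 0: smallest is -486 mod 43 = 30 (at t = 12), with v = -93.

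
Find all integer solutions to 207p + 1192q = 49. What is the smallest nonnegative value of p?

gcd(1192, 207):
  1192 = 5·207 + 157
  207 = 1·157 + 50
  157 = 3·50 + 7
  50 = 7·7 + 1
  7 = 7·1
so gcd(1192, 207) = 1.
1 divides 49, so solutions exist.
Back-substitute for Bézout coefficients:
  1 = 50 - 7·7
  ... = 207·(167) + 1192·(-29)
Scale by 49/1 = 49: (p₀, q₀) = (8183, -1421).
General solution: p = 8183 + 1192t, q = -1421 - 207t for integer t.
p ≥ 0: smallest is 8183 mod 1192 = 1031 (at t = -6), with q = -179.

1031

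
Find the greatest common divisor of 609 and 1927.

1

gcd(1927, 609):
  1927 = 3·609 + 100
  609 = 6·100 + 9
  100 = 11·9 + 1
  9 = 9·1
so gcd(1927, 609) = 1.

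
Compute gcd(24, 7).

gcd(24, 7):
  24 = 3×7 + 3
  7 = 2×3 + 1
  3 = 3×1
so gcd(24, 7) = 1.

1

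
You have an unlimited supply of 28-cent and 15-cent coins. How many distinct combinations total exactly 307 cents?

Need nonnegative integers with 28j + 15k = 307.
gcd(28, 15) = 1, and 28·(7) + 15·(-13) = 1.
So (j₀, k₀) = (2149, -3991); general j = 2149 + 15t, k = -3991 - 28t.
j ≥ 0 ⇒ t ≥ -143; k ≥ 0 ⇒ t ≤ -143. That's 1 value of t.

1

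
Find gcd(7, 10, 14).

1

gcd(10, 7) = 1  (10 = 1*7 + 3, 7 = 2*3 + 1, 3 = 3*1).
gcd(1, 14) = 1.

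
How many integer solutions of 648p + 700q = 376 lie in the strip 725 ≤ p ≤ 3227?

14

gcd(700, 648) = 4  (700 = 1×648 + 52, 648 = 12×52 + 24, 52 = 2×24 + 4, 24 = 6×4).
Back-substituting, 648×(-27) + 700×(25) = 4.
Scale by 94: particular solution (-2538, 2350); reduce p mod 175: (87, -80).
General solution: p = 87 + 175t, q = -80 - 162t for integer t.
725 ≤ 87 + 175t ≤ 3227 gives t ∈ [4, 17], which is 14 values.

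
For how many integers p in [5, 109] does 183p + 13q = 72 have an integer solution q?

gcd(183, 13):
  183 = 14·13 + 1
  13 = 13·1
so gcd(183, 13) = 1.
Back-substitute for Bézout coefficients:
  1 = 183 - 14·13
  ... = 183·(1) + 13·(-14)
Scale by 72: particular solution (72, -1008); reduce p mod 13: (7, -93).
General solution: p = 7 + 13t, q = -93 - 183t for integer t.
5 ≤ 7 + 13t ≤ 109 gives t ∈ [0, 7], which is 8 values.

8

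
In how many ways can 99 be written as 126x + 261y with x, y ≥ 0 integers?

gcd(261, 126) = 9.
By Bézout, 126·(-2) + 261·(1) = 9.
One solution: (7, -3).
General: x = 7 + 29t, y = -3 - 14t.
x ≥ 0 ⇒ t ≥ 0; y ≥ 0 ⇒ t ≤ -1. So t ∈ [0, -1]: 0 solutions.

0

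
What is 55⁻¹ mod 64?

gcd(64, 55) = 1.
By Bézout, 55*(7) + 64*(-6) = 1.
So 55*7 ≡ 1 (mod 64), and 7 mod 64 = 7.

7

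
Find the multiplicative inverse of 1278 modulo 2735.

657

gcd(2735, 1278):
  2735 = 2×1278 + 179
  1278 = 7×179 + 25
  179 = 7×25 + 4
  25 = 6×4 + 1
  4 = 4×1
so gcd(2735, 1278) = 1.
Back-substitute for Bézout coefficients:
  1 = 25 - 6×4
  ... = 1278×(657) + 2735×(-307)
So 1278×657 ≡ 1 (mod 2735), and 657 mod 2735 = 657.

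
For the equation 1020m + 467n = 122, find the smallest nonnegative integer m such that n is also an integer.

gcd(1020, 467):
  1020 = 2·467 + 86
  467 = 5·86 + 37
  86 = 2·37 + 12
  37 = 3·12 + 1
  12 = 12·1
so gcd(1020, 467) = 1.
1 divides 122, so solutions exist.
Back-substitute for Bézout coefficients:
  1 = 37 - 3·12
  ... = 1020·(-38) + 467·(83)
Scale by 122/1 = 122: (m₀, n₀) = (-4636, 10126).
General solution: m = -4636 + 467t, n = 10126 - 1020t for integer t.
m ≥ 0: smallest is -4636 mod 467 = 34 (at t = 10), with n = -74.

34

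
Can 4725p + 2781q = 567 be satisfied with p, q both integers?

gcd(4725, 2781):
  4725 = 1×2781 + 1944
  2781 = 1×1944 + 837
  1944 = 2×837 + 270
  837 = 3×270 + 27
  270 = 10×27
so gcd(4725, 2781) = 27.
27 divides 567, so integer solutions exist.

yes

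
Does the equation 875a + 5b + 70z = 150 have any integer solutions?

yes

gcd(875, 5):
  875 = 175×5
so gcd(875, 5) = 5.
gcd(5, 70) = 5.
5 divides 150, so integer solutions exist.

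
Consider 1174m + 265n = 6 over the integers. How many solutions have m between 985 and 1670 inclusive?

gcd(1174, 265) = 1  (1174 = 4*265 + 114, 265 = 2*114 + 37, 114 = 3*37 + 3, 37 = 12*3 + 1, 3 = 3*1).
Back-substituting, 1174*(-86) + 265*(381) = 1.
Scale by 6: particular solution (-516, 2286); reduce m mod 265: (14, -62).
General solution: m = 14 + 265t, n = -62 - 1174t for integer t.
985 ≤ 14 + 265t ≤ 1670 gives t ∈ [4, 6], which is 3 values.

3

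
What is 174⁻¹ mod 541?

gcd(541, 174):
  541 = 3*174 + 19
  174 = 9*19 + 3
  19 = 6*3 + 1
  3 = 3*1
so gcd(541, 174) = 1.
Back-substitute for Bézout coefficients:
  1 = 19 - 6*3
  ... = 174*(-171) + 541*(55)
So 174*-171 ≡ 1 (mod 541), and -171 mod 541 = 370.

370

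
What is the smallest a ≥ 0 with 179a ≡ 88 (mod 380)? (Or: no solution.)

gcd(380, 179):
  380 = 2·179 + 22
  179 = 8·22 + 3
  22 = 7·3 + 1
  3 = 3·1
so gcd(380, 179) = 1.
1 divides 88, so solutions exist.
Back-substitute for Bézout coefficients:
  1 = 22 - 7·3
  ... = 179·(-121) + 380·(57)
So 179·(-121) ≡ 1 (mod 380); multiply by 88: a ≡ -10648 (mod 380).
Smallest nonnegative: a = -10648 mod 380 = 372.

372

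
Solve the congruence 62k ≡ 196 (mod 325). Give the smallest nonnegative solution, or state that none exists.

gcd(325, 62):
  325 = 5·62 + 15
  62 = 4·15 + 2
  15 = 7·2 + 1
  2 = 2·1
so gcd(325, 62) = 1.
1 divides 196, so solutions exist.
Back-substitute for Bézout coefficients:
  1 = 15 - 7·2
  ... = 62·(-152) + 325·(29)
So 62·(-152) ≡ 1 (mod 325); multiply by 196: k ≡ -29792 (mod 325).
Smallest nonnegative: k = -29792 mod 325 = 108.

108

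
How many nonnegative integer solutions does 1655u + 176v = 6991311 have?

24

gcd(1655, 176):
  1655 = 9*176 + 71
  176 = 2*71 + 34
  71 = 2*34 + 3
  34 = 11*3 + 1
  3 = 3*1
so gcd(1655, 176) = 1.
Back-substitute for Bézout coefficients:
  1 = 34 - 11*3
  ... = 1655*(-57) + 176*(536)
Scale by 6991311: one solution is (-398504727, 3747342696). Reduce u mod 176: (105, 38736).
General: u = 105 + 176t, v = 38736 - 1655t.
u ≥ 0 ⇒ t ≥ 0; v ≥ 0 ⇒ t ≤ 23. So t ∈ [0, 23]: 24 solutions.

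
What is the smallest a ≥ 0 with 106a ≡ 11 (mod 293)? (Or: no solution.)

224

gcd(293, 106) = 1.
1 divides 11, so solutions exist.
By Bézout, 106*(47) + 293*(-17) = 1.
So 106*(47) ≡ 1 (mod 293); multiply by 11: a ≡ 517 (mod 293).
Smallest nonnegative: a = 517 mod 293 = 224.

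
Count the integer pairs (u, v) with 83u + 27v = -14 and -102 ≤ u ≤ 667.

gcd(83, 27):
  83 = 3·27 + 2
  27 = 13·2 + 1
  2 = 2·1
so gcd(83, 27) = 1.
Back-substitute for Bézout coefficients:
  1 = 27 - 13·2
  ... = 83·(-13) + 27·(40)
Scale by -14: particular solution (182, -560); reduce u mod 27: (20, -62).
General solution: u = 20 + 27t, v = -62 - 83t for integer t.
-102 ≤ 20 + 27t ≤ 667 gives t ∈ [-4, 23], which is 28 values.

28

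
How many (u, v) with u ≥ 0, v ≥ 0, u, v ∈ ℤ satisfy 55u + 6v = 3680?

gcd(55, 6) = 1  (55 = 9*6 + 1, 6 = 6*1).
Back-substituting, 55*(1) + 6*(-9) = 1.
Scale by 3680: one solution is (3680, -33120). Reduce u mod 6: (2, 595).
General: u = 2 + 6t, v = 595 - 55t.
u ≥ 0 ⇒ t ≥ 0; v ≥ 0 ⇒ t ≤ 10. So t ∈ [0, 10]: 11 solutions.

11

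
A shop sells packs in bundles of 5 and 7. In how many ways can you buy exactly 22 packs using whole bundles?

Need nonnegative integers with 5j + 7k = 22.
gcd(5, 7) = 1, and 5·(3) + 7·(-2) = 1.
So (j₀, k₀) = (66, -44); general j = 66 + 7t, k = -44 - 5t.
j ≥ 0 ⇒ t ≥ -9; k ≥ 0 ⇒ t ≤ -9. That's 1 value of t.

1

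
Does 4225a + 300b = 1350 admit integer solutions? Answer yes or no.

yes

gcd(4225, 300) = 25.
25 divides 1350, so integer solutions exist.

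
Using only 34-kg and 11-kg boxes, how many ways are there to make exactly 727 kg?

2

Need nonnegative integers with 34j + 11k = 727.
gcd(34, 11) = 1, and 34·(1) + 11·(-3) = 1.
So (j₀, k₀) = (727, -2181); general j = 727 + 11t, k = -2181 - 34t.
j ≥ 0 ⇒ t ≥ -66; k ≥ 0 ⇒ t ≤ -65. That's 2 values of t.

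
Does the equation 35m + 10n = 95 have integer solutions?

yes

gcd(35, 10):
  35 = 3×10 + 5
  10 = 2×5
so gcd(35, 10) = 5.
5 divides 95, so integer solutions exist.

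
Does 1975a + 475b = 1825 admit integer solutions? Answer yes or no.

gcd(1975, 475) = 25.
25 divides 1825, so integer solutions exist.

yes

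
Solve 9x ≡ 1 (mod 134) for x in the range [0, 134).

15

gcd(134, 9) = 1.
By Bézout, 9·(15) + 134·(-1) = 1.
So 9·15 ≡ 1 (mod 134), and 15 mod 134 = 15.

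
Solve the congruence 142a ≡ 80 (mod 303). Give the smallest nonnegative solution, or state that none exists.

gcd(303, 142) = 1.
1 divides 80, so solutions exist.
By Bézout, 142×(-32) + 303×(15) = 1.
So 142×(-32) ≡ 1 (mod 303); multiply by 80: a ≡ -2560 (mod 303).
Smallest nonnegative: a = -2560 mod 303 = 167.

167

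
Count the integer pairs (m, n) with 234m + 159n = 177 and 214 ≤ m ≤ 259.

0

gcd(234, 159) = 3.
By Bézout, 234×(17) + 159×(-25) = 3.
Particular solution: (49, -71).
General solution: m = 49 + 53t, n = -71 - 78t for integer t.
214 ≤ 49 + 53t ≤ 259 gives t ∈ [4, 3], which is 0 values.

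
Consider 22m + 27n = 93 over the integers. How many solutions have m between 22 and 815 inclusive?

30

gcd(27, 22) = 1  (27 = 1*22 + 5, 22 = 4*5 + 2, 5 = 2*2 + 1, 2 = 2*1).
Back-substituting, 22*(-11) + 27*(9) = 1.
Scale by 93: particular solution (-1023, 837); reduce m mod 27: (3, 1).
General solution: m = 3 + 27t, n = 1 - 22t for integer t.
22 ≤ 3 + 27t ≤ 815 gives t ∈ [1, 30], which is 30 values.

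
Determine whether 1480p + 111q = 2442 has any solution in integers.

gcd(1480, 111) = 37  (1480 = 13·111 + 37, 111 = 3·37).
37 divides 2442, so integer solutions exist.

yes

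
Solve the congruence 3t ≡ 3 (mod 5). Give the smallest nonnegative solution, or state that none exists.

gcd(5, 3) = 1  (5 = 1*3 + 2, 3 = 1*2 + 1, 2 = 2*1).
1 divides 3, so solutions exist.
Back-substituting, 3*(2) + 5*(-1) = 1.
So 3*(2) ≡ 1 (mod 5); multiply by 3: t ≡ 6 (mod 5).
Smallest nonnegative: t = 6 mod 5 = 1.

1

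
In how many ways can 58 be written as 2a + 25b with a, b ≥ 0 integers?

gcd(25, 2):
  25 = 12*2 + 1
  2 = 2*1
so gcd(25, 2) = 1.
Back-substitute for Bézout coefficients:
  1 = 25 - 12*2
  ... = 2*(-12) + 25*(1)
Scale by 58: one solution is (-696, 58). Reduce a mod 25: (4, 2).
General: a = 4 + 25t, b = 2 - 2t.
a ≥ 0 ⇒ t ≥ 0; b ≥ 0 ⇒ t ≤ 1. So t ∈ [0, 1]: 2 solutions.

2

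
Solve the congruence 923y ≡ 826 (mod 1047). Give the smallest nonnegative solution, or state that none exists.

44

gcd(1047, 923):
  1047 = 1×923 + 124
  923 = 7×124 + 55
  124 = 2×55 + 14
  55 = 3×14 + 13
  14 = 1×13 + 1
  13 = 13×1
so gcd(1047, 923) = 1.
1 divides 826, so solutions exist.
Back-substitute for Bézout coefficients:
  1 = 14 - 1×13
  ... = 923×(-76) + 1047×(67)
So 923×(-76) ≡ 1 (mod 1047); multiply by 826: y ≡ -62776 (mod 1047).
Smallest nonnegative: y = -62776 mod 1047 = 44.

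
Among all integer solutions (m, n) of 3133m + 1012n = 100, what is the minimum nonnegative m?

gcd(3133, 1012):
  3133 = 3·1012 + 97
  1012 = 10·97 + 42
  97 = 2·42 + 13
  42 = 3·13 + 3
  13 = 4·3 + 1
  3 = 3·1
so gcd(3133, 1012) = 1.
1 divides 100, so solutions exist.
Back-substitute for Bézout coefficients:
  1 = 13 - 4·3
  ... = 3133·(313) + 1012·(-969)
Scale by 100/1 = 100: (m₀, n₀) = (31300, -96900).
General solution: m = 31300 + 1012t, n = -96900 - 3133t for integer t.
m ≥ 0: smallest is 31300 mod 1012 = 940 (at t = -30), with n = -2910.

940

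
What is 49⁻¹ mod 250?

199

gcd(250, 49) = 1  (250 = 5*49 + 5, 49 = 9*5 + 4, 5 = 1*4 + 1, 4 = 4*1).
Back-substituting, 49*(-51) + 250*(10) = 1.
So 49*-51 ≡ 1 (mod 250), and -51 mod 250 = 199.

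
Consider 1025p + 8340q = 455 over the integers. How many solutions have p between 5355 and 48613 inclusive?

gcd(8340, 1025) = 5  (8340 = 8*1025 + 140, 1025 = 7*140 + 45, 140 = 3*45 + 5, 45 = 9*5).
Back-substituting, 1025*(-179) + 8340*(22) = 5.
Scale by 91: particular solution (-16289, 2002); reduce p mod 1668: (391, -48).
General solution: p = 391 + 1668t, q = -48 - 205t for integer t.
5355 ≤ 391 + 1668t ≤ 48613 gives t ∈ [3, 28], which is 26 values.

26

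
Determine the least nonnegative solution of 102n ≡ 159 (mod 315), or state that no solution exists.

17

gcd(315, 102) = 3  (315 = 3×102 + 9, 102 = 11×9 + 3, 9 = 3×3).
3 divides 159, so solutions exist.
Back-substituting, 102×(34) + 315×(-11) = 3.
So 102×(34) ≡ 3 (mod 315); multiply by 53: n ≡ 1802 (mod 105).
Smallest nonnegative: n = 1802 mod 105 = 17.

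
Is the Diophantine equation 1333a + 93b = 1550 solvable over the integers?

yes

gcd(1333, 93) = 31.
31 divides 1550, so integer solutions exist.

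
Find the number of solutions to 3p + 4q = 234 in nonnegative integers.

20

gcd(4, 3) = 1  (4 = 1·3 + 1, 3 = 3·1).
Back-substituting, 3·(-1) + 4·(1) = 1.
Scale by 234: one solution is (-234, 234). Reduce p mod 4: (2, 57).
General: p = 2 + 4t, q = 57 - 3t.
p ≥ 0 ⇒ t ≥ 0; q ≥ 0 ⇒ t ≤ 19. So t ∈ [0, 19]: 20 solutions.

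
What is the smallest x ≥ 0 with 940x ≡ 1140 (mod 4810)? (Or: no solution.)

298

gcd(4810, 940) = 10.
10 divides 1140, so solutions exist.
By Bézout, 940×(87) + 4810×(-17) = 10.
So 940×(87) ≡ 10 (mod 4810); multiply by 114: x ≡ 9918 (mod 481).
Smallest nonnegative: x = 9918 mod 481 = 298.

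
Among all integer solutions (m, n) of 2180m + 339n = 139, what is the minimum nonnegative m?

59

gcd(2180, 339) = 1  (2180 = 6·339 + 146, 339 = 2·146 + 47, 146 = 3·47 + 5, 47 = 9·5 + 2, 5 = 2·2 + 1, 2 = 2·1).
1 divides 139, so solutions exist.
Back-substituting, 2180·(137) + 339·(-881) = 1.
Scale by 139/1 = 139: (m₀, n₀) = (19043, -122459).
General solution: m = 19043 + 339t, n = -122459 - 2180t for integer t.
m ≥ 0: smallest is 19043 mod 339 = 59 (at t = -56), with n = -379.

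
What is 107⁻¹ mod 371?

319

gcd(371, 107):
  371 = 3×107 + 50
  107 = 2×50 + 7
  50 = 7×7 + 1
  7 = 7×1
so gcd(371, 107) = 1.
Back-substitute for Bézout coefficients:
  1 = 50 - 7×7
  ... = 107×(-52) + 371×(15)
So 107×-52 ≡ 1 (mod 371), and -52 mod 371 = 319.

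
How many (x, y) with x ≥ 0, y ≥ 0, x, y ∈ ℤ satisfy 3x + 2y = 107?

gcd(3, 2) = 1.
By Bézout, 3×(1) + 2×(-1) = 1.
One solution: (1, 52).
General: x = 1 + 2t, y = 52 - 3t.
x ≥ 0 ⇒ t ≥ 0; y ≥ 0 ⇒ t ≤ 17. So t ∈ [0, 17]: 18 solutions.

18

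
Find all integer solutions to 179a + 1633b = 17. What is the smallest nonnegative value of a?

gcd(1633, 179):
  1633 = 9·179 + 22
  179 = 8·22 + 3
  22 = 7·3 + 1
  3 = 3·1
so gcd(1633, 179) = 1.
1 divides 17, so solutions exist.
Back-substitute for Bézout coefficients:
  1 = 22 - 7·3
  ... = 179·(-520) + 1633·(57)
Scale by 17/1 = 17: (a₀, b₀) = (-8840, 969).
General solution: a = -8840 + 1633t, b = 969 - 179t for integer t.
a ≥ 0: smallest is -8840 mod 1633 = 958 (at t = 6), with b = -105.

958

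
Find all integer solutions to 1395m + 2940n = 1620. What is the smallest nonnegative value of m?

96

gcd(2940, 1395):
  2940 = 2×1395 + 150
  1395 = 9×150 + 45
  150 = 3×45 + 15
  45 = 3×15
so gcd(2940, 1395) = 15.
15 divides 1620, so solutions exist.
Back-substitute for Bézout coefficients:
  15 = 150 - 3×45
  ... = 1395×(-59) + 2940×(28)
Scale by 1620/15 = 108: (m₀, n₀) = (-6372, 3024).
General solution: m = -6372 + 196t, n = 3024 - 93t for integer t.
m ≥ 0: smallest is -6372 mod 196 = 96 (at t = 33), with n = -45.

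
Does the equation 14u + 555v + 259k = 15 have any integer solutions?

yes

gcd(555, 14):
  555 = 39·14 + 9
  14 = 1·9 + 5
  9 = 1·5 + 4
  5 = 1·4 + 1
  4 = 4·1
so gcd(555, 14) = 1.
gcd(1, 259) = 1.
1 divides 15, so integer solutions exist.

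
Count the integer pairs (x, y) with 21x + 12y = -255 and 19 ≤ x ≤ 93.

gcd(21, 12) = 3.
By Bézout, 21*(-1) + 12*(2) = 3.
Particular solution: (1, -23).
General solution: x = 1 + 4t, y = -23 - 7t for integer t.
19 ≤ 1 + 4t ≤ 93 gives t ∈ [5, 23], which is 19 values.

19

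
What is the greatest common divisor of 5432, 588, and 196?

gcd(5432, 588):
  5432 = 9×588 + 140
  588 = 4×140 + 28
  140 = 5×28
so gcd(5432, 588) = 28.
gcd(28, 196) = 28.

28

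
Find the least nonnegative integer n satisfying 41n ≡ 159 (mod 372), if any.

267

gcd(372, 41):
  372 = 9·41 + 3
  41 = 13·3 + 2
  3 = 1·2 + 1
  2 = 2·1
so gcd(372, 41) = 1.
1 divides 159, so solutions exist.
Back-substitute for Bézout coefficients:
  1 = 3 - 1·2
  ... = 41·(-127) + 372·(14)
So 41·(-127) ≡ 1 (mod 372); multiply by 159: n ≡ -20193 (mod 372).
Smallest nonnegative: n = -20193 mod 372 = 267.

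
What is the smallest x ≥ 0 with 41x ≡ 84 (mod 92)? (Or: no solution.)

gcd(92, 41):
  92 = 2*41 + 10
  41 = 4*10 + 1
  10 = 10*1
so gcd(92, 41) = 1.
1 divides 84, so solutions exist.
Back-substitute for Bézout coefficients:
  1 = 41 - 4*10
  ... = 41*(9) + 92*(-4)
So 41*(9) ≡ 1 (mod 92); multiply by 84: x ≡ 756 (mod 92).
Smallest nonnegative: x = 756 mod 92 = 20.

20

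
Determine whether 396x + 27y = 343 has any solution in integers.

gcd(396, 27) = 9.
9 does not divide 343 (remainder 1), so no integer solutions.

no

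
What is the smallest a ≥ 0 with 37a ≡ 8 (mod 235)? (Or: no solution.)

gcd(235, 37):
  235 = 6·37 + 13
  37 = 2·13 + 11
  13 = 1·11 + 2
  11 = 5·2 + 1
  2 = 2·1
so gcd(235, 37) = 1.
1 divides 8, so solutions exist.
Back-substitute for Bézout coefficients:
  1 = 11 - 5·2
  ... = 37·(108) + 235·(-17)
So 37·(108) ≡ 1 (mod 235); multiply by 8: a ≡ 864 (mod 235).
Smallest nonnegative: a = 864 mod 235 = 159.

159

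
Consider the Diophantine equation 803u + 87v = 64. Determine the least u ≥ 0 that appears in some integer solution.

38

gcd(803, 87):
  803 = 9*87 + 20
  87 = 4*20 + 7
  20 = 2*7 + 6
  7 = 1*6 + 1
  6 = 6*1
so gcd(803, 87) = 1.
1 divides 64, so solutions exist.
Back-substitute for Bézout coefficients:
  1 = 7 - 1*6
  ... = 803*(-13) + 87*(120)
Scale by 64/1 = 64: (u₀, v₀) = (-832, 7680).
General solution: u = -832 + 87t, v = 7680 - 803t for integer t.
u ≥ 0: smallest is -832 mod 87 = 38 (at t = 10), with v = -350.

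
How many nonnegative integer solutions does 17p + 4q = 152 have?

gcd(17, 4):
  17 = 4*4 + 1
  4 = 4*1
so gcd(17, 4) = 1.
Back-substitute for Bézout coefficients:
  1 = 17 - 4*4
  ... = 17*(1) + 4*(-4)
Scale by 152: one solution is (152, -608). Reduce p mod 4: (0, 38).
General: p = 0 + 4t, q = 38 - 17t.
p ≥ 0 ⇒ t ≥ 0; q ≥ 0 ⇒ t ≤ 2. So t ∈ [0, 2]: 3 solutions.

3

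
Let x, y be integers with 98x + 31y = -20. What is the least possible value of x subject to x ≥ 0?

gcd(98, 31):
  98 = 3·31 + 5
  31 = 6·5 + 1
  5 = 5·1
so gcd(98, 31) = 1.
1 divides -20, so solutions exist.
Back-substitute for Bézout coefficients:
  1 = 31 - 6·5
  ... = 98·(-6) + 31·(19)
Scale by -20/1 = -20: (x₀, y₀) = (120, -380).
General solution: x = 120 + 31t, y = -380 - 98t for integer t.
x ≥ 0: smallest is 120 mod 31 = 27 (at t = -3), with y = -86.

27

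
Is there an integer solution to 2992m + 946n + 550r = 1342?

gcd(2992, 946) = 22  (2992 = 3*946 + 154, 946 = 6*154 + 22, 154 = 7*22).
gcd(22, 550) = 22.
22 divides 1342, so integer solutions exist.

yes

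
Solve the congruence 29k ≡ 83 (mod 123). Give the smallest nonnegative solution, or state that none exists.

58

gcd(123, 29):
  123 = 4*29 + 7
  29 = 4*7 + 1
  7 = 7*1
so gcd(123, 29) = 1.
1 divides 83, so solutions exist.
Back-substitute for Bézout coefficients:
  1 = 29 - 4*7
  ... = 29*(17) + 123*(-4)
So 29*(17) ≡ 1 (mod 123); multiply by 83: k ≡ 1411 (mod 123).
Smallest nonnegative: k = 1411 mod 123 = 58.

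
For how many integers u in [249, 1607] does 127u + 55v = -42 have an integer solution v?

25

gcd(127, 55):
  127 = 2·55 + 17
  55 = 3·17 + 4
  17 = 4·4 + 1
  4 = 4·1
so gcd(127, 55) = 1.
Back-substitute for Bézout coefficients:
  1 = 17 - 4·4
  ... = 127·(13) + 55·(-30)
Scale by -42: particular solution (-546, 1260); reduce u mod 55: (4, -10).
General solution: u = 4 + 55t, v = -10 - 127t for integer t.
249 ≤ 4 + 55t ≤ 1607 gives t ∈ [5, 29], which is 25 values.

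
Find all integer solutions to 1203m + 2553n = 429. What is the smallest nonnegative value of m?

81

gcd(2553, 1203) = 3.
3 divides 429, so solutions exist.
By Bézout, 1203*(191) + 2553*(-90) = 3.
Scale by 429/3 = 143: (m₀, n₀) = (27313, -12870).
General solution: m = 27313 + 851t, n = -12870 - 401t for integer t.
m ≥ 0: smallest is 27313 mod 851 = 81 (at t = -32), with n = -38.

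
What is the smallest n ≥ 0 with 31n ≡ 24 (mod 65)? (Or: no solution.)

gcd(65, 31) = 1  (65 = 2×31 + 3, 31 = 10×3 + 1, 3 = 3×1).
1 divides 24, so solutions exist.
Back-substituting, 31×(21) + 65×(-10) = 1.
So 31×(21) ≡ 1 (mod 65); multiply by 24: n ≡ 504 (mod 65).
Smallest nonnegative: n = 504 mod 65 = 49.

49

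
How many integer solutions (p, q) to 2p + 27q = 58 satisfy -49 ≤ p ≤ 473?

19

gcd(27, 2) = 1  (27 = 13*2 + 1, 2 = 2*1).
Back-substituting, 2*(-13) + 27*(1) = 1.
Scale by 58: particular solution (-754, 58); reduce p mod 27: (2, 2).
General solution: p = 2 + 27t, q = 2 - 2t for integer t.
-49 ≤ 2 + 27t ≤ 473 gives t ∈ [-1, 17], which is 19 values.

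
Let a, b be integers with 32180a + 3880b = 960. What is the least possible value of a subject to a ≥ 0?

gcd(32180, 3880):
  32180 = 8×3880 + 1140
  3880 = 3×1140 + 460
  1140 = 2×460 + 220
  460 = 2×220 + 20
  220 = 11×20
so gcd(32180, 3880) = 20.
20 divides 960, so solutions exist.
Back-substitute for Bézout coefficients:
  20 = 460 - 2×220
  ... = 32180×(-17) + 3880×(141)
Scale by 960/20 = 48: (a₀, b₀) = (-816, 6768).
General solution: a = -816 + 194t, b = 6768 - 1609t for integer t.
a ≥ 0: smallest is -816 mod 194 = 154 (at t = 5), with b = -1277.

154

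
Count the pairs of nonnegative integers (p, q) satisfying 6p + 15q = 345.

gcd(15, 6) = 3  (15 = 2*6 + 3, 6 = 2*3).
Back-substituting, 6*(-2) + 15*(1) = 3.
Scale by 115: one solution is (-230, 115). Reduce p mod 5: (0, 23).
General: p = 0 + 5t, q = 23 - 2t.
p ≥ 0 ⇒ t ≥ 0; q ≥ 0 ⇒ t ≤ 11. So t ∈ [0, 11]: 12 solutions.

12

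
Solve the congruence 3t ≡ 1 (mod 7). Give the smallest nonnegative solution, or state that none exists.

gcd(7, 3) = 1  (7 = 2*3 + 1, 3 = 3*1).
1 divides 1, so solutions exist.
Back-substituting, 3*(-2) + 7*(1) = 1.
So 3*(-2) ≡ 1 (mod 7); multiply by 1: t ≡ -2 (mod 7).
Smallest nonnegative: t = -2 mod 7 = 5.

5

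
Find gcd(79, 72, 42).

1

gcd(79, 72) = 1.
gcd(1, 42) = 1.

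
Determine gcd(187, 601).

1

gcd(601, 187) = 1  (601 = 3·187 + 40, 187 = 4·40 + 27, 40 = 1·27 + 13, 27 = 2·13 + 1, 13 = 13·1).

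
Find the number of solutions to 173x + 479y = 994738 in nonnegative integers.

gcd(479, 173) = 1  (479 = 2·173 + 133, 173 = 1·133 + 40, 133 = 3·40 + 13, 40 = 3·13 + 1, 13 = 13·1).
Back-substituting, 173·(36) + 479·(-13) = 1.
Scale by 994738: one solution is (35810568, -12931594). Reduce x mod 479: (49, 2059).
General: x = 49 + 479t, y = 2059 - 173t.
x ≥ 0 ⇒ t ≥ 0; y ≥ 0 ⇒ t ≤ 11. So t ∈ [0, 11]: 12 solutions.

12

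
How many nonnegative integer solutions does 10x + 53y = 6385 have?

12

gcd(53, 10) = 1  (53 = 5*10 + 3, 10 = 3*3 + 1, 3 = 3*1).
Back-substituting, 10*(16) + 53*(-3) = 1.
Scale by 6385: one solution is (102160, -19155). Reduce x mod 53: (29, 115).
General: x = 29 + 53t, y = 115 - 10t.
x ≥ 0 ⇒ t ≥ 0; y ≥ 0 ⇒ t ≤ 11. So t ∈ [0, 11]: 12 solutions.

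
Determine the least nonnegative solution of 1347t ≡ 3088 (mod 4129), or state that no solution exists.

gcd(4129, 1347):
  4129 = 3·1347 + 88
  1347 = 15·88 + 27
  88 = 3·27 + 7
  27 = 3·7 + 6
  7 = 1·6 + 1
  6 = 6·1
so gcd(4129, 1347) = 1.
1 divides 3088, so solutions exist.
Back-substitute for Bézout coefficients:
  1 = 7 - 1·6
  ... = 1347·(-610) + 4129·(199)
So 1347·(-610) ≡ 1 (mod 4129); multiply by 3088: t ≡ -1883680 (mod 4129).
Smallest nonnegative: t = -1883680 mod 4129 = 3273.

3273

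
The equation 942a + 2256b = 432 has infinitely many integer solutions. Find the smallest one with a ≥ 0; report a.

gcd(2256, 942):
  2256 = 2·942 + 372
  942 = 2·372 + 198
  372 = 1·198 + 174
  198 = 1·174 + 24
  174 = 7·24 + 6
  24 = 4·6
so gcd(2256, 942) = 6.
6 divides 432, so solutions exist.
Back-substitute for Bézout coefficients:
  6 = 174 - 7·24
  ... = 942·(-91) + 2256·(38)
Scale by 432/6 = 72: (a₀, b₀) = (-6552, 2736).
General solution: a = -6552 + 376t, b = 2736 - 157t for integer t.
a ≥ 0: smallest is -6552 mod 376 = 216 (at t = 18), with b = -90.

216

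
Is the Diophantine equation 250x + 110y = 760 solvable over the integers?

yes

gcd(250, 110) = 10  (250 = 2×110 + 30, 110 = 3×30 + 20, 30 = 1×20 + 10, 20 = 2×10).
10 divides 760, so integer solutions exist.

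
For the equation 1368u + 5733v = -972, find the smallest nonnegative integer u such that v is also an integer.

586

gcd(5733, 1368) = 9  (5733 = 4*1368 + 261, 1368 = 5*261 + 63, 261 = 4*63 + 9, 63 = 7*9).
9 divides -972, so solutions exist.
Back-substituting, 1368*(-88) + 5733*(21) = 9.
Scale by -972/9 = -108: (u₀, v₀) = (9504, -2268).
General solution: u = 9504 + 637t, v = -2268 - 152t for integer t.
u ≥ 0: smallest is 9504 mod 637 = 586 (at t = -14), with v = -140.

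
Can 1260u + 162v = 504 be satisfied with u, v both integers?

yes

gcd(1260, 162) = 18  (1260 = 7*162 + 126, 162 = 1*126 + 36, 126 = 3*36 + 18, 36 = 2*18).
18 divides 504, so integer solutions exist.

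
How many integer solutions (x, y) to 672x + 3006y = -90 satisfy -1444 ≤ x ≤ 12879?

29

gcd(3006, 672) = 6.
By Bézout, 672×(85) + 3006×(-19) = 6.
Particular solution: (228, -51).
General solution: x = 228 + 501t, y = -51 - 112t for integer t.
-1444 ≤ 228 + 501t ≤ 12879 gives t ∈ [-3, 25], which is 29 values.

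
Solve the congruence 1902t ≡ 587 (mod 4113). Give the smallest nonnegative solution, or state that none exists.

gcd(4113, 1902) = 3  (4113 = 2×1902 + 309, 1902 = 6×309 + 48, 309 = 6×48 + 21, 48 = 2×21 + 6, 21 = 3×6 + 3, 6 = 2×3).
3 does not divide 587, so the congruence has no solution.

no solution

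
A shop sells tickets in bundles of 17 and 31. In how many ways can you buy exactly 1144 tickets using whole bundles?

2

Need nonnegative integers with 17j + 31k = 1144.
gcd(17, 31) = 1, and 17·(11) + 31·(-6) = 1.
So (j₀, k₀) = (12584, -6864); general j = 12584 + 31t, k = -6864 - 17t.
j ≥ 0 ⇒ t ≥ -405; k ≥ 0 ⇒ t ≤ -404. That's 2 values of t.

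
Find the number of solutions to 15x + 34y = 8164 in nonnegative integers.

16

gcd(34, 15) = 1  (34 = 2*15 + 4, 15 = 3*4 + 3, 4 = 1*3 + 1, 3 = 3*1).
Back-substituting, 15*(-9) + 34*(4) = 1.
Scale by 8164: one solution is (-73476, 32656). Reduce x mod 34: (32, 226).
General: x = 32 + 34t, y = 226 - 15t.
x ≥ 0 ⇒ t ≥ 0; y ≥ 0 ⇒ t ≤ 15. So t ∈ [0, 15]: 16 solutions.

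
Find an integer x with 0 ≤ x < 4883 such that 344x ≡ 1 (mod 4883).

gcd(4883, 344) = 1  (4883 = 14*344 + 67, 344 = 5*67 + 9, 67 = 7*9 + 4, 9 = 2*4 + 1, 4 = 4*1).
Back-substituting, 344*(1093) + 4883*(-77) = 1.
So 344*1093 ≡ 1 (mod 4883), and 1093 mod 4883 = 1093.

1093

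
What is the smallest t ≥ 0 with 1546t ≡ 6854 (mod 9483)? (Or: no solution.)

gcd(9483, 1546):
  9483 = 6×1546 + 207
  1546 = 7×207 + 97
  207 = 2×97 + 13
  97 = 7×13 + 6
  13 = 2×6 + 1
  6 = 6×1
so gcd(9483, 1546) = 1.
1 divides 6854, so solutions exist.
Back-substitute for Bézout coefficients:
  1 = 13 - 2×6
  ... = 1546×(-1466) + 9483×(239)
So 1546×(-1466) ≡ 1 (mod 9483); multiply by 6854: t ≡ -10047964 (mod 9483).
Smallest nonnegative: t = -10047964 mod 9483 = 4016.

4016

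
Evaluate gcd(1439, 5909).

1

gcd(5909, 1439) = 1  (5909 = 4·1439 + 153, 1439 = 9·153 + 62, 153 = 2·62 + 29, 62 = 2·29 + 4, 29 = 7·4 + 1, 4 = 4·1).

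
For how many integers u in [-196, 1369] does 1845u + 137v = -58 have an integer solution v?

gcd(1845, 137):
  1845 = 13·137 + 64
  137 = 2·64 + 9
  64 = 7·9 + 1
  9 = 9·1
so gcd(1845, 137) = 1.
Back-substitute for Bézout coefficients:
  1 = 64 - 7·9
  ... = 1845·(15) + 137·(-202)
Scale by -58: particular solution (-870, 11716); reduce u mod 137: (89, -1199).
General solution: u = 89 + 137t, v = -1199 - 1845t for integer t.
-196 ≤ 89 + 137t ≤ 1369 gives t ∈ [-2, 9], which is 12 values.

12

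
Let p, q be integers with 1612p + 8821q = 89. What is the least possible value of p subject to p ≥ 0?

gcd(8821, 1612):
  8821 = 5×1612 + 761
  1612 = 2×761 + 90
  761 = 8×90 + 41
  90 = 2×41 + 8
  41 = 5×8 + 1
  8 = 8×1
so gcd(8821, 1612) = 1.
1 divides 89, so solutions exist.
Back-substitute for Bézout coefficients:
  1 = 41 - 5×8
  ... = 1612×(-1078) + 8821×(197)
Scale by 89/1 = 89: (p₀, q₀) = (-95942, 17533).
General solution: p = -95942 + 8821t, q = 17533 - 1612t for integer t.
p ≥ 0: smallest is -95942 mod 8821 = 1089 (at t = 11), with q = -199.

1089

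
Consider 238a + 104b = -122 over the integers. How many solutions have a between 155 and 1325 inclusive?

gcd(238, 104):
  238 = 2·104 + 30
  104 = 3·30 + 14
  30 = 2·14 + 2
  14 = 7·2
so gcd(238, 104) = 2.
Back-substitute for Bézout coefficients:
  2 = 30 - 2·14
  ... = 238·(7) + 104·(-16)
Scale by -61: particular solution (-427, 976); reduce a mod 52: (41, -95).
General solution: a = 41 + 52t, b = -95 - 119t for integer t.
155 ≤ 41 + 52t ≤ 1325 gives t ∈ [3, 24], which is 22 values.

22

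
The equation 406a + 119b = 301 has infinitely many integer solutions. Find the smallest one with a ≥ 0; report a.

11

gcd(406, 119) = 7  (406 = 3·119 + 49, 119 = 2·49 + 21, 49 = 2·21 + 7, 21 = 3·7).
7 divides 301, so solutions exist.
Back-substituting, 406·(5) + 119·(-17) = 7.
Scale by 301/7 = 43: (a₀, b₀) = (215, -731).
General solution: a = 215 + 17t, b = -731 - 58t for integer t.
a ≥ 0: smallest is 215 mod 17 = 11 (at t = -12), with b = -35.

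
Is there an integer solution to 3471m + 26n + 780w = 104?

gcd(3471, 26) = 13  (3471 = 133·26 + 13, 26 = 2·13).
gcd(13, 780) = 13.
13 divides 104, so integer solutions exist.

yes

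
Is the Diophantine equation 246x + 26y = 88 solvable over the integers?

gcd(246, 26) = 2.
2 divides 88, so integer solutions exist.

yes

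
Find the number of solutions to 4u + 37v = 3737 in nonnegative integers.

gcd(37, 4) = 1.
By Bézout, 4×(-9) + 37×(1) = 1.
One solution: (0, 101).
General: u = 0 + 37t, v = 101 - 4t.
u ≥ 0 ⇒ t ≥ 0; v ≥ 0 ⇒ t ≤ 25. So t ∈ [0, 25]: 26 solutions.

26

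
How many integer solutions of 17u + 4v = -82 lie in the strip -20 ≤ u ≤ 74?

24

gcd(17, 4) = 1  (17 = 4·4 + 1, 4 = 4·1).
Back-substituting, 17·(1) + 4·(-4) = 1.
Scale by -82: particular solution (-82, 328); reduce u mod 4: (2, -29).
General solution: u = 2 + 4t, v = -29 - 17t for integer t.
-20 ≤ 2 + 4t ≤ 74 gives t ∈ [-5, 18], which is 24 values.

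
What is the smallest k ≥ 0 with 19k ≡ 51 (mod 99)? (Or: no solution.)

gcd(99, 19) = 1.
1 divides 51, so solutions exist.
By Bézout, 19*(-26) + 99*(5) = 1.
So 19*(-26) ≡ 1 (mod 99); multiply by 51: k ≡ -1326 (mod 99).
Smallest nonnegative: k = -1326 mod 99 = 60.

60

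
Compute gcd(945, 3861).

gcd(3861, 945) = 27  (3861 = 4·945 + 81, 945 = 11·81 + 54, 81 = 1·54 + 27, 54 = 2·27).

27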